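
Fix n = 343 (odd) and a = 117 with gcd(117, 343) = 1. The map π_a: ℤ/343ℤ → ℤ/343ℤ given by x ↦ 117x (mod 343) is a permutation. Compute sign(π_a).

-1

Orbit of 276 under x↦117x: [276, 50, 19, 165, 97, 30, 80]… (length divides ord_343(117)).
Cycle type of π: 42×7 + 6×8 + 1; total 16 cycles.
Σ(ℓ_i−1) = 343−16 = 327; sign = (−1)^327 = -1.
Zolotarev: (117|343) = -1, matching the cycle-count sign.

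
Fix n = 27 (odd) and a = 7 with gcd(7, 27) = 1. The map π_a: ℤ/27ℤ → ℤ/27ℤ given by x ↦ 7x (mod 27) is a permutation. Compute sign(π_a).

Orbit of 13 under x↦7x: [13, 10, 16, 4, 1, 7, 22]… (length divides ord_27(7)).
7 cycles of lengths [9, 9, 3, 3, 1, 1, 1].
sign(π) = (−1)^{n − #cycles} = (−1)^{27−7} = (−1)^20 = +1.
Check: (7/27) = +1 by Zolotarev.

+1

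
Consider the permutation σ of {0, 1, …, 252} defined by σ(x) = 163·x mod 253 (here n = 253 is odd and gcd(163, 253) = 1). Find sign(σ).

+1

Trace 141: π^k(141) = [141, 213, 58, 93, 232, 119, 169] for k=0..6.
Decompose π into cycles: lengths [55, 55, 55, 55, 11, 11, 5, 5, 1] (9 cycles, including the fixed point 0).
253 − 9 = 244 transpositions; sign(π) = (−1)^244 = +1.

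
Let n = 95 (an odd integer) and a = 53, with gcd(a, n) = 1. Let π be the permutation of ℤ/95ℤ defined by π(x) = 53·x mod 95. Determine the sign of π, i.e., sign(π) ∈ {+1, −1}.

+1

Start at x=6: 6 → 33 → 39 → 72 → 16 → 88 → 9 → … (one orbit).
Cycle type of π: 36×2 + 18 + 4 + 1; total 5 cycles.
5 cycles on 95: each ℓ→(−1)^(ℓ−1), product (−1)^90 = +1.
Zolotarev: (53|95) = +1, matching the cycle-count sign.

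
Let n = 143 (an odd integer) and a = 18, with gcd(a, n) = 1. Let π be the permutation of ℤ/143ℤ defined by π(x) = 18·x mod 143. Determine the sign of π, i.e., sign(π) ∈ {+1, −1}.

Start at x=83: 83 → 64 → 8 → 1 → 18 → 38 → 112 → … (one orbit).
π_18 has 11 disjoint cycles with lengths [20, 20, 20, 20, 20, 20, 10, 4, 4, 4, 1] on {0,…,142}.
11 cycles on 143: each ℓ→(−1)^(ℓ−1), product (−1)^132 = +1.
Check: (18/143) = +1 by Zolotarev.

+1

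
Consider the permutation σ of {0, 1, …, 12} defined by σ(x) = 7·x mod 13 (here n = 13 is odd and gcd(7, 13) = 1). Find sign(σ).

Orbit of 3 under x↦7x: [3, 8, 4, 2, 1, 7, 10]… (length divides ord_13(7)).
Decompose π into cycles: lengths [12, 1] (2 cycles, including the fixed point 0).
13 − 2 = 11 transpositions; sign(π) = (−1)^11 = -1.
(7|13)_J = -1 (Zolotarev's lemma cross-check).

-1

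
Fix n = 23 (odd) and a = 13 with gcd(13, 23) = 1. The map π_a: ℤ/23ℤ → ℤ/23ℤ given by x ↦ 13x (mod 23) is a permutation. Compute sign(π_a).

Orbit of 6 under x↦13x: [6, 9, 2, 3, 16, 1, 13]… (length divides ord_23(13)).
3 cycles of lengths [11, 11, 1].
3 cycles on 23: each ℓ→(−1)^(ℓ−1), product (−1)^20 = +1.
Zolotarev: (13|23) = +1, matching the cycle-count sign.

+1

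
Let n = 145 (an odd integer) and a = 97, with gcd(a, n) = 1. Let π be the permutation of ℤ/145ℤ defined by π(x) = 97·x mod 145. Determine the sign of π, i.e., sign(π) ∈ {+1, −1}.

Orbit of 3 under x↦97x: [3, 1, 97, 129, 43, 111, 37]… (length divides ord_145(97)).
Cycle lengths of π_97 on ℤ/145ℤ: [28, 28, 28, 28, 28, 4, 1]; 7 cycles in total.
7 cycles on 145: each ℓ→(−1)^(ℓ−1), product (−1)^138 = +1.

+1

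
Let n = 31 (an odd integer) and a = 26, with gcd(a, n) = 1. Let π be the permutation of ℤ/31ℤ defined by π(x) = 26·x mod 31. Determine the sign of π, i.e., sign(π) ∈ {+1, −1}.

-1

Orbit of 1 under x↦26x: [1, 26, 25, 30, 5, 6]… (length divides ord_31(26)).
The orbit structure of x ↦ 26x mod 31: 6 orbits of sizes [6, 6, 6, 6, 6, 1].
6 cycles on 31: each ℓ→(−1)^(ℓ−1), product (−1)^25 = -1.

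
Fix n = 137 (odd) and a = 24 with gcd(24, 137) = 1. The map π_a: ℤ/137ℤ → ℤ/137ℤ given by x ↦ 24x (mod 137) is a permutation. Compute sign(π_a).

-1

Trace 98: π^k(98) = [98, 23, 4, 96, 112, 85, 122] for k=0..6.
π_24 has 2 disjoint cycles with lengths [136, 1] on {0,…,136}.
With 2 cycles on 137 points, sign = (−1)^{137−2} = -1.
Zolotarev: (24|137) = -1, matching the cycle-count sign.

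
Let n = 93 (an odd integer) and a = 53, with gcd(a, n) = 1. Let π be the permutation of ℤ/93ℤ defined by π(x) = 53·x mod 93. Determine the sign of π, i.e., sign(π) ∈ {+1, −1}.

Start at x=26: 26 → 76 → 29 → 49 → 86 → 1 → 53 → … (one orbit).
Cycle type of π: 30×3 + 2 + 1; total 5 cycles.
93 − 5 = 88 transpositions; sign(π) = (−1)^88 = +1.

+1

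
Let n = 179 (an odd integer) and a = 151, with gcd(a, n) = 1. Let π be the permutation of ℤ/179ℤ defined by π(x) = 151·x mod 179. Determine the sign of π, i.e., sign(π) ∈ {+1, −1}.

+1

Trace 15: π^k(15) = [15, 117, 125, 80, 87, 70, 9] for k=0..6.
Cycle lengths of π_151 on ℤ/179ℤ: [89, 89, 1]; 3 cycles in total.
sign(π) = (−1)^{n − #cycles} = (−1)^{179−3} = (−1)^176 = +1.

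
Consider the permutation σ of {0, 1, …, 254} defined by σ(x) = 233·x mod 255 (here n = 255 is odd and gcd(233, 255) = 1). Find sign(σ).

Start at x=106: 106 → 218 → 49 → 197 → 1 → 233 → 229 → … (one orbit).
The orbit structure of x ↦ 233x mod 255: 20 orbits of sizes [16, 16, 16, 16, 16, 16, 16, 16, 16, 16, 16, 16, 16, 16, 16, 4, 4, 4, 2, 1].
255 − 20 = 235 transpositions; sign(π) = (−1)^235 = -1.

-1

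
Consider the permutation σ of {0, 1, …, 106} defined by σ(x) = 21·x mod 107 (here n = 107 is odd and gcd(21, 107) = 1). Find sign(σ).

-1

Trace 90: π^k(90) = [90, 71, 100, 67, 16, 15, 101] for k=0..6.
Decompose π into cycles: lengths [106, 1] (2 cycles, including the fixed point 0).
2 cycles on 107: each ℓ→(−1)^(ℓ−1), product (−1)^105 = -1.
Check: (21/107) = -1 by Zolotarev.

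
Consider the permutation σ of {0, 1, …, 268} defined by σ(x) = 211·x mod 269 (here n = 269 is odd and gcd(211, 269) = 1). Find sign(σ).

Trace 207: π^k(207) = [207, 99, 176, 14, 264, 21, 127] for k=0..6.
π_211 has 3 disjoint cycles with lengths [134, 134, 1] on {0,…,268}.
With 3 cycles on 269 points, sign = (−1)^{269−3} = +1.
Check: (211/269) = +1 by Zolotarev.

+1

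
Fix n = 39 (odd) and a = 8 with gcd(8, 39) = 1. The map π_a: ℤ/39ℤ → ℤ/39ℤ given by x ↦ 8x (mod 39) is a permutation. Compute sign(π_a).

+1

Orbit of 1 under x↦8x: [1, 8, 25, 5]… (length divides ord_39(8)).
Cycle type of π: 4×9 + 2 + 1; total 11 cycles.
sign(π) = (−1)^{n − #cycles} = (−1)^{39−11} = (−1)^28 = +1.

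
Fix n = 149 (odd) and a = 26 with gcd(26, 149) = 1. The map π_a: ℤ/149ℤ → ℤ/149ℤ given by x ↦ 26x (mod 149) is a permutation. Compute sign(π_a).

Trace 127: π^k(127) = [127, 24, 28, 132, 5, 130, 102] for k=0..6.
The orbit structure of x ↦ 26x mod 149: 3 orbits of sizes [74, 74, 1].
With 3 cycles on 149 points, sign = (−1)^{149−3} = +1.

+1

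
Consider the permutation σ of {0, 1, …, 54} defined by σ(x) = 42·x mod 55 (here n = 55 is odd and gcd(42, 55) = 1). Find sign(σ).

-1

Orbit of 34 under x↦42x: [34, 53, 26, 47, 49, 23, 31]… (length divides ord_55(42)).
6 cycles of lengths [20, 20, 5, 5, 4, 1].
With 6 cycles on 55 points, sign = (−1)^{55−6} = -1.
Zolotarev: (42|55) = -1, matching the cycle-count sign.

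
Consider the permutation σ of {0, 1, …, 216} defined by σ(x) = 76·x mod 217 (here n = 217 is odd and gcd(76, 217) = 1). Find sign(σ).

Start at x=20: 20 → 1 → 76 → 134 → 202 → 162 → 160 → … (one orbit).
Decompose π into cycles: lengths [30, 30, 30, 30, 30, 30, 15, 15, 2, 2, 2, 1] (12 cycles, including the fixed point 0).
217 − 12 = 205 transpositions; sign(π) = (−1)^205 = -1.
Via Zolotarev, sign(π_{76}) = (76|217) = -1.

-1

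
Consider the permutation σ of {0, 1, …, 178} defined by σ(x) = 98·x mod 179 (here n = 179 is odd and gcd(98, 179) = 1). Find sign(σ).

Start at x=140: 140 → 116 → 91 → 147 → 86 → 15 → 38 → … (one orbit).
2 cycles of lengths [178, 1].
n − c = 179 − 2 = 177; sign = (−1)^177 = -1.

-1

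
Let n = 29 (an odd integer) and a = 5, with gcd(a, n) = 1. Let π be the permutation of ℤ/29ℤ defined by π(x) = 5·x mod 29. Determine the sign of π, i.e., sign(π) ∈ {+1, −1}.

+1

Trace 9: π^k(9) = [9, 16, 22, 23, 28, 24, 4] for k=0..6.
Cycle lengths of π_5 on ℤ/29ℤ: [14, 14, 1]; 3 cycles in total.
n − c = 29 − 3 = 26; sign = (−1)^26 = +1.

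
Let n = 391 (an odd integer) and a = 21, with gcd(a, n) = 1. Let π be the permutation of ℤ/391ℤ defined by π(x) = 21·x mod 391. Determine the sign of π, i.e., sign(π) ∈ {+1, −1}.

Orbit of 16 under x↦21x: [16, 336, 18, 378, 118, 132, 35]… (length divides ord_391(21)).
Cycle lengths of π_21 on ℤ/391ℤ: [44, 44, 44, 44, 44, 44, 44, 44, 22, 4, 4, 4, 4, 1]; 14 cycles in total.
sign(π) = (−1)^{n − #cycles} = (−1)^{391−14} = (−1)^377 = -1.
Zolotarev: (21|391) = -1, matching the cycle-count sign.

-1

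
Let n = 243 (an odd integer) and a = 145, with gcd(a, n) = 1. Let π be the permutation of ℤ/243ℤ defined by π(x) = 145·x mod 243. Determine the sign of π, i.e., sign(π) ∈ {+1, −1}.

Trace 10: π^k(10) = [10, 235, 55, 199, 181, 1, 145] for k=0..6.
Decompose π into cycles: lengths [27, 27, 27, 27, 27, 27, 9, 9, 9, 9, 9, 9, 3, 3, 3, 3, 3, 3, 1, 1, 1, 1, 1, 1, 1, 1, 1] (27 cycles, including the fixed point 0).
With 27 cycles on 243 points, sign = (−1)^{243−27} = +1.
Via Zolotarev, sign(π_{145}) = (145|243) = +1.

+1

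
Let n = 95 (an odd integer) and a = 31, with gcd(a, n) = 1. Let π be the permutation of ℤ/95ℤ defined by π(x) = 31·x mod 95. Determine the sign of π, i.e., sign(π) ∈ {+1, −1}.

-1

Start at x=56: 56 → 26 → 46 → 1 → 31 → 11 → 56 (one orbit).
Cycle lengths of π_31 on ℤ/95ℤ: [6, 6, 6, 6, 6, 6, 6, 6, 6, 6, 6, 6, 6, 6, 6, 1, 1, 1, 1, 1]; 20 cycles in total.
95 − 20 = 75 transpositions; sign(π) = (−1)^75 = -1.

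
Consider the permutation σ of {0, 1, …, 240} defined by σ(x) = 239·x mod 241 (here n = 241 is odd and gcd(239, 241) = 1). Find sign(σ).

Orbit of 121 under x↦239x: [121, 240, 2, 237, 8, 225, 32]… (length divides ord_241(239)).
The orbit structure of x ↦ 239x mod 241: 11 orbits of sizes [24, 24, 24, 24, 24, 24, 24, 24, 24, 24, 1].
Σ(ℓ_i−1) = 241−11 = 230; sign = (−1)^230 = +1.
(239|241)_J = +1 (Zolotarev's lemma cross-check).

+1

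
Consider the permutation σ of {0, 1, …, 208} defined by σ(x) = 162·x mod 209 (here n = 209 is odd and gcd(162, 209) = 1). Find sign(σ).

+1

Orbit of 105 under x↦162x: [105, 81, 164, 25, 79, 49, 205]… (length divides ord_209(162)).
The orbit structure of x ↦ 162x mod 209: 5 orbits of sizes [90, 90, 18, 10, 1].
With 5 cycles on 209 points, sign = (−1)^{209−5} = +1.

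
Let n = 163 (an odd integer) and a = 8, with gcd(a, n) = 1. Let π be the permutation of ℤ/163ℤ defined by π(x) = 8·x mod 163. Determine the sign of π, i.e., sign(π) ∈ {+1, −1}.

-1

Orbit of 77 under x↦8x: [77, 127, 38, 141, 150, 59, 146]… (length divides ord_163(8)).
4 cycles of lengths [54, 54, 54, 1].
With 4 cycles on 163 points, sign = (−1)^{163−4} = -1.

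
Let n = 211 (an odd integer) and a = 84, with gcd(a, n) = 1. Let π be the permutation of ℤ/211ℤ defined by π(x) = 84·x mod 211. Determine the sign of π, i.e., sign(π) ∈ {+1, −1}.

+1

Start at x=69: 69 → 99 → 87 → 134 → 73 → 13 → 37 → … (one orbit).
3 cycles of lengths [105, 105, 1].
211 − 3 = 208 transpositions; sign(π) = (−1)^208 = +1.
Via Zolotarev, sign(π_{84}) = (84|211) = +1.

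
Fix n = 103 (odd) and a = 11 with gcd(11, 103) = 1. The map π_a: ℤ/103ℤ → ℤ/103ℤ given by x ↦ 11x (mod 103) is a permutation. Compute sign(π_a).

Orbit of 32 under x↦11x: [32, 43, 61, 53, 68, 27, 91]… (length divides ord_103(11)).
2 cycles of lengths [102, 1].
2 cycles on 103: each ℓ→(−1)^(ℓ−1), product (−1)^101 = -1.
The Jacobi symbol (11|103) = -1 (Zolotarev) agrees.

-1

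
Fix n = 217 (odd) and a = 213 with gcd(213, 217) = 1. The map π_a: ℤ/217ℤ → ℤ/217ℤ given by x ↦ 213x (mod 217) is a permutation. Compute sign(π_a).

Orbit of 1 under x↦213x: [1, 213, 16, 153, 39, 61, 190]… (length divides ord_217(213)).
Decompose π into cycles: lengths [30, 30, 30, 30, 30, 30, 10, 10, 10, 6, 1] (11 cycles, including the fixed point 0).
217 − 11 = 206 transpositions; sign(π) = (−1)^206 = +1.

+1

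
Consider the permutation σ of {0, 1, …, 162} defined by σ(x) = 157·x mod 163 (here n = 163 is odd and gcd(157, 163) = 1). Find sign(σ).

-1

Orbit of 132 under x↦157x: [132, 23, 25, 13, 85, 142, 126]… (length divides ord_163(157)).
4 cycles of lengths [54, 54, 54, 1].
n − c = 163 − 4 = 159; sign = (−1)^159 = -1.
The Jacobi symbol (157|163) = -1 (Zolotarev) agrees.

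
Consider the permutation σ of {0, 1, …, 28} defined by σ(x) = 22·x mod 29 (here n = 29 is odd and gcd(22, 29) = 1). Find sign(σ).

Trace 22: π^k(22) = [22, 20, 5, 23, 13, 25, 28] for k=0..6.
π_22 has 3 disjoint cycles with lengths [14, 14, 1] on {0,…,28}.
sign(π) = (−1)^{n − #cycles} = (−1)^{29−3} = (−1)^26 = +1.
Zolotarev: (22|29) = +1, matching the cycle-count sign.

+1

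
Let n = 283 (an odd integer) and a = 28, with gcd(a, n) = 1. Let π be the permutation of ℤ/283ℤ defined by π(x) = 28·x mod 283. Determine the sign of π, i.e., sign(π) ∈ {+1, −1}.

+1

Start at x=244: 244 → 40 → 271 → 230 → 214 → 49 → 240 → … (one orbit).
3 cycles of lengths [141, 141, 1].
3 cycles on 283: each ℓ→(−1)^(ℓ−1), product (−1)^280 = +1.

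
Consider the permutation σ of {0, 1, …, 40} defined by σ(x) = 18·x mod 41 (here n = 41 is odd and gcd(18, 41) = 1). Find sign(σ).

+1

Orbit of 18 under x↦18x: [18, 37, 10, 16, 1]… (length divides ord_41(18)).
The orbit structure of x ↦ 18x mod 41: 9 orbits of sizes [5, 5, 5, 5, 5, 5, 5, 5, 1].
sign(π) = (−1)^{n − #cycles} = (−1)^{41−9} = (−1)^32 = +1.
The Jacobi symbol (18|41) = +1 (Zolotarev) agrees.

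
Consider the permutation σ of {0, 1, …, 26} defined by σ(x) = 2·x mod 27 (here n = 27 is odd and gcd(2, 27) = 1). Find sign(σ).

Trace 23: π^k(23) = [23, 19, 11, 22, 17, 7, 14] for k=0..6.
π_2 has 4 disjoint cycles with lengths [18, 6, 2, 1] on {0,…,26}.
Σ(ℓ_i−1) = 27−4 = 23; sign = (−1)^23 = -1.
Via Zolotarev, sign(π_{2}) = (2|27) = -1.

-1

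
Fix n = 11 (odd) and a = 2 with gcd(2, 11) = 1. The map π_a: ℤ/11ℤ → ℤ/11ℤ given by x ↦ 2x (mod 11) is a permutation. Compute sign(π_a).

-1

Start at x=3: 3 → 6 → 1 → 2 → 4 → 8 → 5 → … (one orbit).
2 cycles of lengths [10, 1].
With 2 cycles on 11 points, sign = (−1)^{11−2} = -1.
(2|11)_J = -1 (Zolotarev's lemma cross-check).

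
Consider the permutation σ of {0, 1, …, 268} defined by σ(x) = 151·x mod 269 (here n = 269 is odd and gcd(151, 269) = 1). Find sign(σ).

Orbit of 52 under x↦151x: [52, 51, 169, 233, 213, 152, 87]… (length divides ord_269(151)).
π_151 has 3 disjoint cycles with lengths [134, 134, 1] on {0,…,268}.
269 − 3 = 266 transpositions; sign(π) = (−1)^266 = +1.
Zolotarev: (151|269) = +1, matching the cycle-count sign.

+1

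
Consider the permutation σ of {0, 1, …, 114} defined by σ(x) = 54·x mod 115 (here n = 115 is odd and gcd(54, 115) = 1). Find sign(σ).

+1

Trace 39: π^k(39) = [39, 36, 104, 96, 9, 26, 24] for k=0..6.
The orbit structure of x ↦ 54x mod 115: 9 orbits of sizes [22, 22, 22, 22, 11, 11, 2, 2, 1].
115 − 9 = 106 transpositions; sign(π) = (−1)^106 = +1.
Via Zolotarev, sign(π_{54}) = (54|115) = +1.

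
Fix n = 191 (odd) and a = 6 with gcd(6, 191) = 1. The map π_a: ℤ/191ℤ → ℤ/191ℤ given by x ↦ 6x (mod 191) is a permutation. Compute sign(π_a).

+1

Trace 69: π^k(69) = [69, 32, 1, 6, 36, 25, 150] for k=0..6.
11 cycles of lengths [19, 19, 19, 19, 19, 19, 19, 19, 19, 19, 1].
n − c = 191 − 11 = 180; sign = (−1)^180 = +1.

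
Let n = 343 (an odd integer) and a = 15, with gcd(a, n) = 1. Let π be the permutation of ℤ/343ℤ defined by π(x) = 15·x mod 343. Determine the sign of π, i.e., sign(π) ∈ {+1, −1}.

Trace 225: π^k(225) = [225, 288, 204, 316, 281, 99, 113] for k=0..6.
π_15 has 19 disjoint cycles with lengths [49, 49, 49, 49, 49, 49, 7, 7, 7, 7, 7, 7, 1, 1, 1, 1, 1, 1, 1] on {0,…,342}.
343 − 19 = 324 transpositions; sign(π) = (−1)^324 = +1.

+1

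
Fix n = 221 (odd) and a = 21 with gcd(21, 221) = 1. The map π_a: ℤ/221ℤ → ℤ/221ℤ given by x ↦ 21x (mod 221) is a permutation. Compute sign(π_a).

-1

Trace 220: π^k(220) = [220, 200, 1, 21] for k=0..3.
56 cycles of lengths [4, 4, 4, 4, 4, 4, 4, 4, 4, 4, 4, 4, 4, 4, 4, 4, 4, 4, 4, 4, 4, 4, 4, 4, 4, 4, 4, 4, 4, 4, 4, 4, 4, 4, 4, 4, 4, 4, 4, 4, 4, 4, 4, 4, 4, 4, 4, 4, 4, 4, 4, 4, 4, 4, 4, 1].
Σ(ℓ_i−1) = 221−56 = 165; sign = (−1)^165 = -1.
Zolotarev: (21|221) = -1, matching the cycle-count sign.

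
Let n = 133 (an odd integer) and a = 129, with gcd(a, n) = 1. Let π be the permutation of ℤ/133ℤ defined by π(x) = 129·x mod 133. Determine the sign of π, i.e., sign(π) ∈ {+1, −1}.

Start at x=1: 1 → 129 → 16 → 69 → 123 → 40 → 106 → … (one orbit).
9 cycles of lengths [18, 18, 18, 18, 18, 18, 18, 6, 1].
n − c = 133 − 9 = 124; sign = (−1)^124 = +1.

+1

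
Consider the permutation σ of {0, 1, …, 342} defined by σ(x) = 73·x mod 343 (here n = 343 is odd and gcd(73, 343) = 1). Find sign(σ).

-1

Orbit of 69 under x↦73x: [69, 235, 5, 22, 234, 275, 181]… (length divides ord_343(73)).
Decompose π into cycles: lengths [294, 42, 6, 1] (4 cycles, including the fixed point 0).
n − c = 343 − 4 = 339; sign = (−1)^339 = -1.
Zolotarev: (73|343) = -1, matching the cycle-count sign.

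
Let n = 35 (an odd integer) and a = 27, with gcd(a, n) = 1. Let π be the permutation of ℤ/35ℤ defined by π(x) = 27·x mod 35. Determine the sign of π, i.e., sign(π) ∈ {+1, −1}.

+1

Start at x=29: 29 → 13 → 1 → 27 → 29 (one orbit).
Decompose π into cycles: lengths [4, 4, 4, 4, 4, 4, 4, 2, 2, 2, 1] (11 cycles, including the fixed point 0).
Σ(ℓ_i−1) = 35−11 = 24; sign = (−1)^24 = +1.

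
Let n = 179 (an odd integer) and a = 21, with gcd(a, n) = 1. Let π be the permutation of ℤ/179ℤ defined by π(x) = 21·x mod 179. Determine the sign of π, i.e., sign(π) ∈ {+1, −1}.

Orbit of 79 under x↦21x: [79, 48, 113, 46, 71, 59, 165]… (length divides ord_179(21)).
The orbit structure of x ↦ 21x mod 179: 2 orbits of sizes [178, 1].
2 cycles on 179: each ℓ→(−1)^(ℓ−1), product (−1)^177 = -1.
Zolotarev: (21|179) = -1, matching the cycle-count sign.

-1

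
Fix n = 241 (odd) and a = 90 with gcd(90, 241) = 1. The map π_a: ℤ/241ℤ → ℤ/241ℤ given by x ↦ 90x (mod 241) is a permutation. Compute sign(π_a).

Trace 60: π^k(60) = [60, 98, 144, 187, 201, 15, 145] for k=0..6.
Decompose π into cycles: lengths [60, 60, 60, 60, 1] (5 cycles, including the fixed point 0).
241 − 5 = 236 transpositions; sign(π) = (−1)^236 = +1.
Check: (90/241) = +1 by Zolotarev.

+1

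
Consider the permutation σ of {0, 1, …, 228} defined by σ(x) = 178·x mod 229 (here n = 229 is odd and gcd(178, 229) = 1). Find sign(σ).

+1

Orbit of 85 under x↦178x: [85, 16, 100, 167, 185, 183, 56]… (length divides ord_229(178)).
Decompose π into cycles: lengths [114, 114, 1] (3 cycles, including the fixed point 0).
3 cycles on 229: each ℓ→(−1)^(ℓ−1), product (−1)^226 = +1.
Check: (178/229) = +1 by Zolotarev.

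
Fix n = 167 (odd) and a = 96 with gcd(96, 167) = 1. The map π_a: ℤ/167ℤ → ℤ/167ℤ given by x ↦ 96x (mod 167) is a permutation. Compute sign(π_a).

Trace 1: π^k(1) = [1, 96, 31, 137, 126, 72, 65] for k=0..6.
The orbit structure of x ↦ 96x mod 167: 3 orbits of sizes [83, 83, 1].
With 3 cycles on 167 points, sign = (−1)^{167−3} = +1.
(96|167)_J = +1 (Zolotarev's lemma cross-check).

+1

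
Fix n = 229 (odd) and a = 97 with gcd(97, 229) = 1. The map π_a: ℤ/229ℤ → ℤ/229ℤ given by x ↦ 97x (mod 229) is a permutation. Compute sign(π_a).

+1

Orbit of 43 under x↦97x: [43, 49, 173, 64, 25, 135, 42]… (length divides ord_229(97)).
π_97 has 3 disjoint cycles with lengths [114, 114, 1] on {0,…,228}.
n − c = 229 − 3 = 226; sign = (−1)^226 = +1.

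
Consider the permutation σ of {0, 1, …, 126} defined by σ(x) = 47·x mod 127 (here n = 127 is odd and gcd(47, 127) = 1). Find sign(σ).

+1

Trace 4: π^k(4) = [4, 61, 73, 2, 94, 100, 1] for k=0..6.
π_47 has 7 disjoint cycles with lengths [21, 21, 21, 21, 21, 21, 1] on {0,…,126}.
sign(π) = (−1)^{n − #cycles} = (−1)^{127−7} = (−1)^120 = +1.
Zolotarev: (47|127) = +1, matching the cycle-count sign.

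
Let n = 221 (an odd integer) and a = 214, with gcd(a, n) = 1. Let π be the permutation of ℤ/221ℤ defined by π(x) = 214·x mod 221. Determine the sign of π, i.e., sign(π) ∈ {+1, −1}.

Start at x=190: 190 → 217 → 28 → 25 → 46 → 120 → 44 → … (one orbit).
π_214 has 7 disjoint cycles with lengths [48, 48, 48, 48, 16, 12, 1] on {0,…,220}.
With 7 cycles on 221 points, sign = (−1)^{221−7} = +1.
Zolotarev: (214|221) = +1, matching the cycle-count sign.

+1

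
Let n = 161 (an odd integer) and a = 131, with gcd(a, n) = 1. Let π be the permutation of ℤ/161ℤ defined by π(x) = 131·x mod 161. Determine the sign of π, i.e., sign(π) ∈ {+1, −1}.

Orbit of 142 under x↦131x: [142, 87, 127, 54, 151, 139, 16]… (length divides ord_161(131)).
Cycle type of π: 66×2 + 11×2 + 6 + 1; total 6 cycles.
6 cycles on 161: each ℓ→(−1)^(ℓ−1), product (−1)^155 = -1.

-1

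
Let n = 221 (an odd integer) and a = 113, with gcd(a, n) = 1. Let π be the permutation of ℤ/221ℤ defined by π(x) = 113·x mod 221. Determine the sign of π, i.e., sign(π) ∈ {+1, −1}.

Start at x=113: 113 → 172 → 209 → 191 → 146 → 144 → 139 → … (one orbit).
The orbit structure of x ↦ 113x mod 221: 10 orbits of sizes [48, 48, 48, 48, 16, 3, 3, 3, 3, 1].
With 10 cycles on 221 points, sign = (−1)^{221−10} = -1.

-1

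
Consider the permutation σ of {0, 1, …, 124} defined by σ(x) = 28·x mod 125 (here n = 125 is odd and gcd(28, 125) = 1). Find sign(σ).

-1

Trace 114: π^k(114) = [114, 67, 1, 28, 34, 77, 31] for k=0..6.
The orbit structure of x ↦ 28x mod 125: 4 orbits of sizes [100, 20, 4, 1].
Σ(ℓ_i−1) = 125−4 = 121; sign = (−1)^121 = -1.
The Jacobi symbol (28|125) = -1 (Zolotarev) agrees.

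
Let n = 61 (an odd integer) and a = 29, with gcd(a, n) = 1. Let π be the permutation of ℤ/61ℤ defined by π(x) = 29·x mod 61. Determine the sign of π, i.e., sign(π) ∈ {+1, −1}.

-1

Orbit of 14 under x↦29x: [14, 40, 1, 29, 48, 50, 47]… (length divides ord_61(29)).
π_29 has 6 disjoint cycles with lengths [12, 12, 12, 12, 12, 1] on {0,…,60}.
Σ(ℓ_i−1) = 61−6 = 55; sign = (−1)^55 = -1.
(29|61)_J = -1 (Zolotarev's lemma cross-check).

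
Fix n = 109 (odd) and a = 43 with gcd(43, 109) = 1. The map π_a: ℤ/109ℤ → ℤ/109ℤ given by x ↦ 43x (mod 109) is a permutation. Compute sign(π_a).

Trace 63: π^k(63) = [63, 93, 75, 64, 27, 71, 1] for k=0..6.
π_43 has 7 disjoint cycles with lengths [18, 18, 18, 18, 18, 18, 1] on {0,…,108}.
n − c = 109 − 7 = 102; sign = (−1)^102 = +1.
Via Zolotarev, sign(π_{43}) = (43|109) = +1.

+1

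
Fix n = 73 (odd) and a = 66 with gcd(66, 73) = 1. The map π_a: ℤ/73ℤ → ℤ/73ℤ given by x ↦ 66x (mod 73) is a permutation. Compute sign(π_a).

Start at x=27: 27 → 30 → 9 → 10 → 3 → 52 → 1 → … (one orbit).
π_66 has 4 disjoint cycles with lengths [24, 24, 24, 1] on {0,…,72}.
Σ(ℓ_i−1) = 73−4 = 69; sign = (−1)^69 = -1.
(66|73)_J = -1 (Zolotarev's lemma cross-check).

-1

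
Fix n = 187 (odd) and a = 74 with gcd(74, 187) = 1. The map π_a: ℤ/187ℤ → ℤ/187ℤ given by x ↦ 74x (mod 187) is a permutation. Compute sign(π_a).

Start at x=107: 107 → 64 → 61 → 26 → 54 → 69 → 57 → … (one orbit).
Decompose π into cycles: lengths [80, 80, 16, 10, 1] (5 cycles, including the fixed point 0).
sign(π) = (−1)^{n − #cycles} = (−1)^{187−5} = (−1)^182 = +1.
The Jacobi symbol (74|187) = +1 (Zolotarev) agrees.

+1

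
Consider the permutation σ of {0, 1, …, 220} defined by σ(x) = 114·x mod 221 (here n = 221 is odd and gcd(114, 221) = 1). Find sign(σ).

Orbit of 12 under x↦114x: [12, 42, 147, 183, 88, 87, 194]… (length divides ord_221(114)).
Cycle type of π: 48×4 + 16 + 6×2 + 1; total 8 cycles.
sign(π) = (−1)^{n − #cycles} = (−1)^{221−8} = (−1)^213 = -1.
Check: (114/221) = -1 by Zolotarev.

-1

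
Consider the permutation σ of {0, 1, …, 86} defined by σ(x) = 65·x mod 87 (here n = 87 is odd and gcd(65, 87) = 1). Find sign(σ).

Start at x=25: 25 → 59 → 7 → 20 → 82 → 23 → 16 → … (one orbit).
The orbit structure of x ↦ 65x mod 87: 10 orbits of sizes [14, 14, 14, 14, 7, 7, 7, 7, 2, 1].
With 10 cycles on 87 points, sign = (−1)^{87−10} = -1.
Via Zolotarev, sign(π_{65}) = (65|87) = -1.

-1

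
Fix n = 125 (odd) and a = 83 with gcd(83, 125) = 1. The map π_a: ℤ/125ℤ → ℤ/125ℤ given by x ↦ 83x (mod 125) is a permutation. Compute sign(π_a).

-1

Orbit of 13 under x↦83x: [13, 79, 57, 106, 48, 109, 47]… (length divides ord_125(83)).
Cycle lengths of π_83 on ℤ/125ℤ: [100, 20, 4, 1]; 4 cycles in total.
With 4 cycles on 125 points, sign = (−1)^{125−4} = -1.
Zolotarev: (83|125) = -1, matching the cycle-count sign.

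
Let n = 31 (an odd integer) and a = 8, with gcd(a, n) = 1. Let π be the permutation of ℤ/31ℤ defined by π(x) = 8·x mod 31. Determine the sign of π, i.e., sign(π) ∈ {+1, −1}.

+1

Orbit of 16 under x↦8x: [16, 4, 1, 8, 2]… (length divides ord_31(8)).
Cycle type of π: 5×6 + 1; total 7 cycles.
7 cycles on 31: each ℓ→(−1)^(ℓ−1), product (−1)^24 = +1.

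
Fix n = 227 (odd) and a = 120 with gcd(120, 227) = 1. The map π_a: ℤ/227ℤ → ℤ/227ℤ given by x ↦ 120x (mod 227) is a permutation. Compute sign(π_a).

Trace 173: π^k(173) = [173, 103, 102, 209, 110, 34, 221] for k=0..6.
π_120 has 3 disjoint cycles with lengths [113, 113, 1] on {0,…,226}.
With 3 cycles on 227 points, sign = (−1)^{227−3} = +1.

+1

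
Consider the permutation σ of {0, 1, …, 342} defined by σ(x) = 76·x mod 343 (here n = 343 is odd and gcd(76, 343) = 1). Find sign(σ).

Trace 22: π^k(22) = [22, 300, 162, 307, 8, 265, 246] for k=0..6.
Decompose π into cycles: lengths [98, 98, 98, 14, 14, 14, 2, 2, 2, 1] (10 cycles, including the fixed point 0).
n − c = 343 − 10 = 333; sign = (−1)^333 = -1.
(76|343)_J = -1 (Zolotarev's lemma cross-check).

-1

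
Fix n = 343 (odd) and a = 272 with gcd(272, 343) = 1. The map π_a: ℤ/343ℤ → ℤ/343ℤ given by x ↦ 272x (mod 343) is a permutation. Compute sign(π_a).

-1

Orbit of 281 under x↦272x: [281, 286, 274, 97, 316, 202, 64]… (length divides ord_343(272)).
The orbit structure of x ↦ 272x mod 343: 10 orbits of sizes [98, 98, 98, 14, 14, 14, 2, 2, 2, 1].
Σ(ℓ_i−1) = 343−10 = 333; sign = (−1)^333 = -1.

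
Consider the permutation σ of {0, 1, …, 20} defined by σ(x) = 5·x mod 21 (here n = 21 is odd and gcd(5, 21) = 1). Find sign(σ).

Start at x=16: 16 → 17 → 1 → 5 → 4 → 20 → 16 (one orbit).
Cycle lengths of π_5 on ℤ/21ℤ: [6, 6, 6, 2, 1]; 5 cycles in total.
Σ(ℓ_i−1) = 21−5 = 16; sign = (−1)^16 = +1.
Zolotarev: (5|21) = +1, matching the cycle-count sign.

+1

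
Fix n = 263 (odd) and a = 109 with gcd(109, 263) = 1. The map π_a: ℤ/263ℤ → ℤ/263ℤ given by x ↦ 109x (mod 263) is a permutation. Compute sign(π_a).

+1

Start at x=17: 17 → 12 → 256 → 26 → 204 → 144 → 179 → … (one orbit).
3 cycles of lengths [131, 131, 1].
263 − 3 = 260 transpositions; sign(π) = (−1)^260 = +1.
Check: (109/263) = +1 by Zolotarev.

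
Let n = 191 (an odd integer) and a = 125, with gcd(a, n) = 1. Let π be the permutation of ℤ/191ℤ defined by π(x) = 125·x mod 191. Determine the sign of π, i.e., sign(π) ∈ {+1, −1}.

Start at x=125: 125 → 154 → 150 → 32 → 180 → 153 → 25 → … (one orbit).
Cycle type of π: 19×10 + 1; total 11 cycles.
11 cycles on 191: each ℓ→(−1)^(ℓ−1), product (−1)^180 = +1.

+1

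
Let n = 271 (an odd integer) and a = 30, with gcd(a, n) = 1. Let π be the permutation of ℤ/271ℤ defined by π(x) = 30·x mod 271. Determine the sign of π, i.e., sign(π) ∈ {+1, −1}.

Trace 100: π^k(100) = [100, 19, 28, 27, 268, 181, 10] for k=0..6.
Cycle type of π: 30×9 + 1; total 10 cycles.
With 10 cycles on 271 points, sign = (−1)^{271−10} = -1.
Via Zolotarev, sign(π_{30}) = (30|271) = -1.

-1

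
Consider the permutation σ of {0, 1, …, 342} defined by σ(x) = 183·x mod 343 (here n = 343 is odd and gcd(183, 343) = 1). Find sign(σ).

+1

Orbit of 211 under x↦183x: [211, 197, 36, 71, 302, 43, 323]… (length divides ord_343(183)).
The orbit structure of x ↦ 183x mod 343: 19 orbits of sizes [49, 49, 49, 49, 49, 49, 7, 7, 7, 7, 7, 7, 1, 1, 1, 1, 1, 1, 1].
19 cycles on 343: each ℓ→(−1)^(ℓ−1), product (−1)^324 = +1.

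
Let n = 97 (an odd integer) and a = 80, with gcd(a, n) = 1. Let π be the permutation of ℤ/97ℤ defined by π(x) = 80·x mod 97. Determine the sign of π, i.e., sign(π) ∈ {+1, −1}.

Orbit of 51 under x↦80x: [51, 6, 92, 85, 10, 24, 77]… (length divides ord_97(80)).
Cycle lengths of π_80 on ℤ/97ℤ: [96, 1]; 2 cycles in total.
With 2 cycles on 97 points, sign = (−1)^{97−2} = -1.

-1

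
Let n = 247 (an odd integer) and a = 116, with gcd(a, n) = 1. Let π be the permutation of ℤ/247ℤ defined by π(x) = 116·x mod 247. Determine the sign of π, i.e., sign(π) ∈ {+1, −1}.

Orbit of 157 under x↦116x: [157, 181, 1, 116, 118, 103, 92]… (length divides ord_247(116)).
Decompose π into cycles: lengths [18, 18, 18, 18, 18, 18, 18, 18, 18, 18, 18, 18, 18, 2, 2, 2, 2, 2, 2, 1] (20 cycles, including the fixed point 0).
With 20 cycles on 247 points, sign = (−1)^{247−20} = -1.

-1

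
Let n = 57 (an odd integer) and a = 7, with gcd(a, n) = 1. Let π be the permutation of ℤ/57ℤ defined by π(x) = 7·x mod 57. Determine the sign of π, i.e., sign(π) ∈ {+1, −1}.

+1

Orbit of 7 under x↦7x: [7, 49, 1]… (length divides ord_57(7)).
Decompose π into cycles: lengths [3, 3, 3, 3, 3, 3, 3, 3, 3, 3, 3, 3, 3, 3, 3, 3, 3, 3, 1, 1, 1] (21 cycles, including the fixed point 0).
n − c = 57 − 21 = 36; sign = (−1)^36 = +1.
Zolotarev: (7|57) = +1, matching the cycle-count sign.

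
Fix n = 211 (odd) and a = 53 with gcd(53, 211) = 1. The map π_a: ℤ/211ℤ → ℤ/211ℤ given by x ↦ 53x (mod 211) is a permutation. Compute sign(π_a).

+1

Trace 30: π^k(30) = [30, 113, 81, 73, 71, 176, 44] for k=0..6.
Cycle type of π: 105×2 + 1; total 3 cycles.
Σ(ℓ_i−1) = 211−3 = 208; sign = (−1)^208 = +1.
Zolotarev: (53|211) = +1, matching the cycle-count sign.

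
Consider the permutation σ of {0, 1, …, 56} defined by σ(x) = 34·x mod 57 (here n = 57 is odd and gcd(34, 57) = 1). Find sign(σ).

-1

Orbit of 7 under x↦34x: [7, 10, 55, 46, 25, 52, 1]… (length divides ord_57(34)).
Cycle type of π: 18×3 + 1×3; total 6 cycles.
n − c = 57 − 6 = 51; sign = (−1)^51 = -1.
(34|57)_J = -1 (Zolotarev's lemma cross-check).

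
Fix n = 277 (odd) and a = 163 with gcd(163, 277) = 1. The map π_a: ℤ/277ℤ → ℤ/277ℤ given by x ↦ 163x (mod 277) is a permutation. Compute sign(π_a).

-1

Trace 140: π^k(140) = [140, 106, 104, 55, 101, 120, 170] for k=0..6.
Cycle lengths of π_163 on ℤ/277ℤ: [276, 1]; 2 cycles in total.
Σ(ℓ_i−1) = 277−2 = 275; sign = (−1)^275 = -1.
(163|277)_J = -1 (Zolotarev's lemma cross-check).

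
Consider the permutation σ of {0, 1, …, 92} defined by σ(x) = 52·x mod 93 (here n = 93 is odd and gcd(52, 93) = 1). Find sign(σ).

Start at x=46: 46 → 67 → 43 → 4 → 22 → 28 → 61 → … (one orbit).
6 cycles of lengths [30, 30, 30, 1, 1, 1].
6 cycles on 93: each ℓ→(−1)^(ℓ−1), product (−1)^87 = -1.
(52|93)_J = -1 (Zolotarev's lemma cross-check).

-1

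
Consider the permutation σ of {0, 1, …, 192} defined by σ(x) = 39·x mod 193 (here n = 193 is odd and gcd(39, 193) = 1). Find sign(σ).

-1

Start at x=133: 133 → 169 → 29 → 166 → 105 → 42 → 94 → … (one orbit).
The orbit structure of x ↦ 39x mod 193: 4 orbits of sizes [64, 64, 64, 1].
4 cycles on 193: each ℓ→(−1)^(ℓ−1), product (−1)^189 = -1.
Via Zolotarev, sign(π_{39}) = (39|193) = -1.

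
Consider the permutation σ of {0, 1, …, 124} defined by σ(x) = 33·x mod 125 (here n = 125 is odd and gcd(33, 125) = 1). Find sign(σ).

-1

Trace 33: π^k(33) = [33, 89, 62, 46, 18, 94, 102] for k=0..6.
4 cycles of lengths [100, 20, 4, 1].
n − c = 125 − 4 = 121; sign = (−1)^121 = -1.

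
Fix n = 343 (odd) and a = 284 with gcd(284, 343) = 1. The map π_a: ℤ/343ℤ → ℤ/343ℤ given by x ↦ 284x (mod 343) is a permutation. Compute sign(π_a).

Start at x=163: 163 → 330 → 81 → 23 → 15 → 144 → 79 → … (one orbit).
Cycle lengths of π_284 on ℤ/343ℤ: [147, 147, 21, 21, 3, 3, 1]; 7 cycles in total.
n − c = 343 − 7 = 336; sign = (−1)^336 = +1.

+1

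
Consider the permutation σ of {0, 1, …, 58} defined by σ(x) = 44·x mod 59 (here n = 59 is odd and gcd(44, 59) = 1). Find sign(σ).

Start at x=13: 13 → 41 → 34 → 21 → 39 → 5 → 43 → … (one orbit).
π_44 has 2 disjoint cycles with lengths [58, 1] on {0,…,58}.
2 cycles on 59: each ℓ→(−1)^(ℓ−1), product (−1)^57 = -1.
Via Zolotarev, sign(π_{44}) = (44|59) = -1.

-1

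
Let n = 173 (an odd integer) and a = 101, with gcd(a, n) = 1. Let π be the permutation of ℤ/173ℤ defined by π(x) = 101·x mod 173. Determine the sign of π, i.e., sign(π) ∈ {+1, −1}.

-1

Trace 167: π^k(167) = [167, 86, 36, 3, 130, 155, 85] for k=0..6.
The orbit structure of x ↦ 101x mod 173: 2 orbits of sizes [172, 1].
Σ(ℓ_i−1) = 173−2 = 171; sign = (−1)^171 = -1.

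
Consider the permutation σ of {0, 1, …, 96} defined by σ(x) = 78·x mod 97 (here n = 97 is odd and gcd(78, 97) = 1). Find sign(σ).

-1

Start at x=12: 12 → 63 → 64 → 45 → 18 → 46 → 96 → … (one orbit).
Cycle type of π: 32×3 + 1; total 4 cycles.
Σ(ℓ_i−1) = 97−4 = 93; sign = (−1)^93 = -1.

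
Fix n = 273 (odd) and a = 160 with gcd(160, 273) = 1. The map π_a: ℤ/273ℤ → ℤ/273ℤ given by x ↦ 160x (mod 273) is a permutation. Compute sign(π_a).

Trace 160: π^k(160) = [160, 211, 181, 22, 244, 1] for k=0..5.
Cycle lengths of π_160 on ℤ/273ℤ: [6, 6, 6, 6, 6, 6, 6, 6, 6, 6, 6, 6, 6, 6, 6, 6, 6, 6, 6, 6, 6, 6, 6, 6, 6, 6, 6, 6, 6, 6, 6, 6, 6, 6, 6, 6, 6, 6, 6, 6, 6, 6, 2, 2, 2, 2, 2, 2, 2, 2, 2, 1, 1, 1]; 54 cycles in total.
54 cycles on 273: each ℓ→(−1)^(ℓ−1), product (−1)^219 = -1.

-1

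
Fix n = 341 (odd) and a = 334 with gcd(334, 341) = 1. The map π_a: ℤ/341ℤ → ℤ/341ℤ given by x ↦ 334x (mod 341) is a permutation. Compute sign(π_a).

-1

Start at x=67: 67 → 213 → 214 → 207 → 256 → 254 → 268 → … (one orbit).
π_334 has 14 disjoint cycles with lengths [30, 30, 30, 30, 30, 30, 30, 30, 30, 30, 30, 5, 5, 1] on {0,…,340}.
sign(π) = (−1)^{n − #cycles} = (−1)^{341−14} = (−1)^327 = -1.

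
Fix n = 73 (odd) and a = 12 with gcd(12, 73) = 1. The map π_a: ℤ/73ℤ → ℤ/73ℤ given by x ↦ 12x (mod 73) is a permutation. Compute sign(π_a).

+1

Orbit of 37 under x↦12x: [37, 6, 72, 61, 2, 24, 69]… (length divides ord_73(12)).
3 cycles of lengths [36, 36, 1].
73 − 3 = 70 transpositions; sign(π) = (−1)^70 = +1.
Check: (12/73) = +1 by Zolotarev.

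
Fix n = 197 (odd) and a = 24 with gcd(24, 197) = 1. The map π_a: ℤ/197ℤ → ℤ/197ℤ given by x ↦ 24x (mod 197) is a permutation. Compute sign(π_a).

Orbit of 16 under x↦24x: [16, 187, 154, 150, 54, 114, 175]… (length divides ord_197(24)).
π_24 has 5 disjoint cycles with lengths [49, 49, 49, 49, 1] on {0,…,196}.
With 5 cycles on 197 points, sign = (−1)^{197−5} = +1.

+1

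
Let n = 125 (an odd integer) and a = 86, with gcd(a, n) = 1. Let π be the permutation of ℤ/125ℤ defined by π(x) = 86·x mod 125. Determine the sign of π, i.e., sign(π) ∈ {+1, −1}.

Start at x=91: 91 → 76 → 36 → 96 → 6 → 16 → 1 → … (one orbit).
π_86 has 13 disjoint cycles with lengths [25, 25, 25, 25, 5, 5, 5, 5, 1, 1, 1, 1, 1] on {0,…,124}.
n − c = 125 − 13 = 112; sign = (−1)^112 = +1.

+1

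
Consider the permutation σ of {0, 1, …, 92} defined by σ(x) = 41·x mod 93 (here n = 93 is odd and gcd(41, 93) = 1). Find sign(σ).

Orbit of 28 under x↦41x: [28, 32, 10, 38, 70, 80, 25]… (length divides ord_93(41)).
The orbit structure of x ↦ 41x mod 93: 6 orbits of sizes [30, 30, 15, 15, 2, 1].
n − c = 93 − 6 = 87; sign = (−1)^87 = -1.

-1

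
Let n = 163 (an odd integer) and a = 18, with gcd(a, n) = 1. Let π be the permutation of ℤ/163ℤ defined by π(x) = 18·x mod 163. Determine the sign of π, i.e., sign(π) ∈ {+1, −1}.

Trace 148: π^k(148) = [148, 56, 30, 51, 103, 61, 120] for k=0..6.
π_18 has 2 disjoint cycles with lengths [162, 1] on {0,…,162}.
sign(π) = (−1)^{n − #cycles} = (−1)^{163−2} = (−1)^161 = -1.
(18|163)_J = -1 (Zolotarev's lemma cross-check).

-1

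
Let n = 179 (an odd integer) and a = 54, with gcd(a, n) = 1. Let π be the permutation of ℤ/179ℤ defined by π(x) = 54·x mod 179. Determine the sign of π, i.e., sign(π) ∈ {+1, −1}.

-1

Orbit of 106 under x↦54x: [106, 175, 142, 150, 45, 103, 13]… (length divides ord_179(54)).
2 cycles of lengths [178, 1].
179 − 2 = 177 transpositions; sign(π) = (−1)^177 = -1.
The Jacobi symbol (54|179) = -1 (Zolotarev) agrees.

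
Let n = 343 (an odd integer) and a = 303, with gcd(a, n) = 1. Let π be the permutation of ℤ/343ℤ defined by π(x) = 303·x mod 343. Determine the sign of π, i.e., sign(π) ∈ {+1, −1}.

+1

Orbit of 277 under x↦303x: [277, 239, 44, 298, 85, 30, 172]… (length divides ord_343(303)).
Decompose π into cycles: lengths [147, 147, 21, 21, 3, 3, 1] (7 cycles, including the fixed point 0).
sign(π) = (−1)^{n − #cycles} = (−1)^{343−7} = (−1)^336 = +1.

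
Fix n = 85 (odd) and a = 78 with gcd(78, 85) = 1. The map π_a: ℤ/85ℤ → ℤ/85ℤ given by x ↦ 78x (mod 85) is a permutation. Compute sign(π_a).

+1

Start at x=82: 82 → 21 → 23 → 9 → 22 → 16 → 58 → … (one orbit).
7 cycles of lengths [16, 16, 16, 16, 16, 4, 1].
With 7 cycles on 85 points, sign = (−1)^{85−7} = +1.
(78|85)_J = +1 (Zolotarev's lemma cross-check).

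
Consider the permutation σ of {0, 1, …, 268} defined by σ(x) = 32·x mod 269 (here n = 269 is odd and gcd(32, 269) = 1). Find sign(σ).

-1

Trace 9: π^k(9) = [9, 19, 70, 88, 126, 266, 173] for k=0..6.
Decompose π into cycles: lengths [268, 1] (2 cycles, including the fixed point 0).
2 cycles on 269: each ℓ→(−1)^(ℓ−1), product (−1)^267 = -1.
Check: (32/269) = -1 by Zolotarev.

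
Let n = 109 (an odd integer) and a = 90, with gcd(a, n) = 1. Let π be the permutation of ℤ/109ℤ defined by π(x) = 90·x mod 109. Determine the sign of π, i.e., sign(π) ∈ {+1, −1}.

-1

Trace 1: π^k(1) = [1, 90, 34, 8, 66, 54, 64] for k=0..6.
Cycle lengths of π_90 on ℤ/109ℤ: [36, 36, 36, 1]; 4 cycles in total.
With 4 cycles on 109 points, sign = (−1)^{109−4} = -1.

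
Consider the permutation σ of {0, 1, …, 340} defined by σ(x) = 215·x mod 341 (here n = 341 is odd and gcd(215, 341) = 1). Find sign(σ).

Orbit of 151 under x↦215x: [151, 70, 46, 1, 215, 190, 271]… (length divides ord_341(215)).
The orbit structure of x ↦ 215x mod 341: 35 orbits of sizes [10, 10, 10, 10, 10, 10, 10, 10, 10, 10, 10, 10, 10, 10, 10, 10, 10, 10, 10, 10, 10, 10, 10, 10, 10, 10, 10, 10, 10, 10, 10, 10, 10, 10, 1].
Σ(ℓ_i−1) = 341−35 = 306; sign = (−1)^306 = +1.
Check: (215/341) = +1 by Zolotarev.

+1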